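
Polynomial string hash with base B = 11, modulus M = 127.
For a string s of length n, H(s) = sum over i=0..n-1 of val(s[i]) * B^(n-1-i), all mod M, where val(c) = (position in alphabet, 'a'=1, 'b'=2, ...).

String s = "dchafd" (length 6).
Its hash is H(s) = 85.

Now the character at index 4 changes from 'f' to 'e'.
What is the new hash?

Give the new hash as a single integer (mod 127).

Answer: 74

Derivation:
val('f') = 6, val('e') = 5
Position k = 4, exponent = n-1-k = 1
B^1 mod M = 11^1 mod 127 = 11
Delta = (5 - 6) * 11 mod 127 = 116
New hash = (85 + 116) mod 127 = 74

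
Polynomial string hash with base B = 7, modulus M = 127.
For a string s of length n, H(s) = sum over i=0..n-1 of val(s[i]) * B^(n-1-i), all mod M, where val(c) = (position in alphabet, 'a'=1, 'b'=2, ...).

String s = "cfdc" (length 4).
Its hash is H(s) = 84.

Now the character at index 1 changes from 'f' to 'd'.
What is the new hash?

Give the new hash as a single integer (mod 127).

val('f') = 6, val('d') = 4
Position k = 1, exponent = n-1-k = 2
B^2 mod M = 7^2 mod 127 = 49
Delta = (4 - 6) * 49 mod 127 = 29
New hash = (84 + 29) mod 127 = 113

Answer: 113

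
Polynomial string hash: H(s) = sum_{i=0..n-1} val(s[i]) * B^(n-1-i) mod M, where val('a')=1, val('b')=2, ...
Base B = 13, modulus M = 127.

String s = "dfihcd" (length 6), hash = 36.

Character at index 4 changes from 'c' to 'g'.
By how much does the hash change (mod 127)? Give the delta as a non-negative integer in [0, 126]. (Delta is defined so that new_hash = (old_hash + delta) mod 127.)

Delta formula: (val(new) - val(old)) * B^(n-1-k) mod M
  val('g') - val('c') = 7 - 3 = 4
  B^(n-1-k) = 13^1 mod 127 = 13
  Delta = 4 * 13 mod 127 = 52

Answer: 52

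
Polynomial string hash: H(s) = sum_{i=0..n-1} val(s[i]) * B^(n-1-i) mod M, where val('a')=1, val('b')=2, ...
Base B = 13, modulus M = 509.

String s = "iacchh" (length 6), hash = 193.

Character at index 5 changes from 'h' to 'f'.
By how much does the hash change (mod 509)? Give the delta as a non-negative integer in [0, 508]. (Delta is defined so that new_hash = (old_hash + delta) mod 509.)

Delta formula: (val(new) - val(old)) * B^(n-1-k) mod M
  val('f') - val('h') = 6 - 8 = -2
  B^(n-1-k) = 13^0 mod 509 = 1
  Delta = -2 * 1 mod 509 = 507

Answer: 507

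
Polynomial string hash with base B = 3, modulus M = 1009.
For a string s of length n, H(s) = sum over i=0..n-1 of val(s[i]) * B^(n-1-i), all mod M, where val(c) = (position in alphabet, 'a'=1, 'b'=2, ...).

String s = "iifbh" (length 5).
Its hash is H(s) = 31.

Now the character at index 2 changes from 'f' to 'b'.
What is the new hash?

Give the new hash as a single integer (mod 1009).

val('f') = 6, val('b') = 2
Position k = 2, exponent = n-1-k = 2
B^2 mod M = 3^2 mod 1009 = 9
Delta = (2 - 6) * 9 mod 1009 = 973
New hash = (31 + 973) mod 1009 = 1004

Answer: 1004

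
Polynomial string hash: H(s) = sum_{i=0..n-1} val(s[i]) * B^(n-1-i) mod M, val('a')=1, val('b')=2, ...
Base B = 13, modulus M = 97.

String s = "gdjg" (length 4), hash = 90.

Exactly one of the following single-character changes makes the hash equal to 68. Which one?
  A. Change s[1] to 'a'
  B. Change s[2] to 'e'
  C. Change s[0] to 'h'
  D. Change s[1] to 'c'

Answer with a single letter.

Answer: A

Derivation:
Option A: s[1]='d'->'a', delta=(1-4)*13^2 mod 97 = 75, hash=90+75 mod 97 = 68 <-- target
Option B: s[2]='j'->'e', delta=(5-10)*13^1 mod 97 = 32, hash=90+32 mod 97 = 25
Option C: s[0]='g'->'h', delta=(8-7)*13^3 mod 97 = 63, hash=90+63 mod 97 = 56
Option D: s[1]='d'->'c', delta=(3-4)*13^2 mod 97 = 25, hash=90+25 mod 97 = 18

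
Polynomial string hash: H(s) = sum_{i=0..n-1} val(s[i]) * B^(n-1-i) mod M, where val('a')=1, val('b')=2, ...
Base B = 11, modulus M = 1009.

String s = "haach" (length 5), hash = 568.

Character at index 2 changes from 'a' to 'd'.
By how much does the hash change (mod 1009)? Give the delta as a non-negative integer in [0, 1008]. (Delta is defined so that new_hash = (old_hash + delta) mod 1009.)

Delta formula: (val(new) - val(old)) * B^(n-1-k) mod M
  val('d') - val('a') = 4 - 1 = 3
  B^(n-1-k) = 11^2 mod 1009 = 121
  Delta = 3 * 121 mod 1009 = 363

Answer: 363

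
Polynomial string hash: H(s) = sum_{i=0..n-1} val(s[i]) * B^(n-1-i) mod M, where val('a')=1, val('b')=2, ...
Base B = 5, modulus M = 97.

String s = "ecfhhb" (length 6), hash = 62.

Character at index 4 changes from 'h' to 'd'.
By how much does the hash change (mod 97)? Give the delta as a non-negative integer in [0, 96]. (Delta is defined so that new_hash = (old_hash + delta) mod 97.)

Answer: 77

Derivation:
Delta formula: (val(new) - val(old)) * B^(n-1-k) mod M
  val('d') - val('h') = 4 - 8 = -4
  B^(n-1-k) = 5^1 mod 97 = 5
  Delta = -4 * 5 mod 97 = 77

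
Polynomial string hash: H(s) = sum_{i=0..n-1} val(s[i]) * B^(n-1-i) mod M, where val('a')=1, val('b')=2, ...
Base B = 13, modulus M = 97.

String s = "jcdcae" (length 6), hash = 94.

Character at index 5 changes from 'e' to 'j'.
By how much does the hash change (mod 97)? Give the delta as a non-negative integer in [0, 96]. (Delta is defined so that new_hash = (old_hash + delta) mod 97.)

Answer: 5

Derivation:
Delta formula: (val(new) - val(old)) * B^(n-1-k) mod M
  val('j') - val('e') = 10 - 5 = 5
  B^(n-1-k) = 13^0 mod 97 = 1
  Delta = 5 * 1 mod 97 = 5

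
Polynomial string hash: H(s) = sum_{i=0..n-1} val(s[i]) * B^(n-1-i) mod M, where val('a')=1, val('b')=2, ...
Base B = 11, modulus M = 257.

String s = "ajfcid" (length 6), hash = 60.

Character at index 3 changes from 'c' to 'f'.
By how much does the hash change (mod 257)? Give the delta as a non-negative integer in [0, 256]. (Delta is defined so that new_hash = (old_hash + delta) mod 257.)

Answer: 106

Derivation:
Delta formula: (val(new) - val(old)) * B^(n-1-k) mod M
  val('f') - val('c') = 6 - 3 = 3
  B^(n-1-k) = 11^2 mod 257 = 121
  Delta = 3 * 121 mod 257 = 106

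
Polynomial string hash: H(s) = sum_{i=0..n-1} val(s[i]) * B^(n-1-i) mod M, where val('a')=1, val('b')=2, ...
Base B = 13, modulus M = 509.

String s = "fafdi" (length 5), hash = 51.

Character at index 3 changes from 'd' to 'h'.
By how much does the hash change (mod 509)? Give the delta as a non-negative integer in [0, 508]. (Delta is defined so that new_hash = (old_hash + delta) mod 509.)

Delta formula: (val(new) - val(old)) * B^(n-1-k) mod M
  val('h') - val('d') = 8 - 4 = 4
  B^(n-1-k) = 13^1 mod 509 = 13
  Delta = 4 * 13 mod 509 = 52

Answer: 52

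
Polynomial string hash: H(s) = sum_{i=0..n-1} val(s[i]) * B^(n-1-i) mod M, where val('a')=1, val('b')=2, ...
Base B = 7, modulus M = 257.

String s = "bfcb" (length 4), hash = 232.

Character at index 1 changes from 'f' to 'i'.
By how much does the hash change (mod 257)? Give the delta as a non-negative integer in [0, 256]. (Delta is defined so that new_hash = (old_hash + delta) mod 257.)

Answer: 147

Derivation:
Delta formula: (val(new) - val(old)) * B^(n-1-k) mod M
  val('i') - val('f') = 9 - 6 = 3
  B^(n-1-k) = 7^2 mod 257 = 49
  Delta = 3 * 49 mod 257 = 147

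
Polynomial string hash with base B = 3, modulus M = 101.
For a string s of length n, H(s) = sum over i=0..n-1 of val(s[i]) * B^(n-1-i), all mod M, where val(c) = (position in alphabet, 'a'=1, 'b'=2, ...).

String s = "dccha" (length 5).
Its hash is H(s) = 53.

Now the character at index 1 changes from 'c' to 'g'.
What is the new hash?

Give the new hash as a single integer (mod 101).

val('c') = 3, val('g') = 7
Position k = 1, exponent = n-1-k = 3
B^3 mod M = 3^3 mod 101 = 27
Delta = (7 - 3) * 27 mod 101 = 7
New hash = (53 + 7) mod 101 = 60

Answer: 60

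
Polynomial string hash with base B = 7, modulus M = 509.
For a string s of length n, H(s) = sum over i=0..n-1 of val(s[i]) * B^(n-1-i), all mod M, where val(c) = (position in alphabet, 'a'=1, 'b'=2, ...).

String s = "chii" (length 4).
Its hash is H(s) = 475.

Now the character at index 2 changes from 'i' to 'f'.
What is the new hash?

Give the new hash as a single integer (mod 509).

val('i') = 9, val('f') = 6
Position k = 2, exponent = n-1-k = 1
B^1 mod M = 7^1 mod 509 = 7
Delta = (6 - 9) * 7 mod 509 = 488
New hash = (475 + 488) mod 509 = 454

Answer: 454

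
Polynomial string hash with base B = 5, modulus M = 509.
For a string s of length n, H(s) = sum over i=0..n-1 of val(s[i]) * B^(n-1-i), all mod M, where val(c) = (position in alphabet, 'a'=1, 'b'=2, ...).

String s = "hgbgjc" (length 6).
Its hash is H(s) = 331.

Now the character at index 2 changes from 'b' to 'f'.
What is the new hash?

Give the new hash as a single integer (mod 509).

val('b') = 2, val('f') = 6
Position k = 2, exponent = n-1-k = 3
B^3 mod M = 5^3 mod 509 = 125
Delta = (6 - 2) * 125 mod 509 = 500
New hash = (331 + 500) mod 509 = 322

Answer: 322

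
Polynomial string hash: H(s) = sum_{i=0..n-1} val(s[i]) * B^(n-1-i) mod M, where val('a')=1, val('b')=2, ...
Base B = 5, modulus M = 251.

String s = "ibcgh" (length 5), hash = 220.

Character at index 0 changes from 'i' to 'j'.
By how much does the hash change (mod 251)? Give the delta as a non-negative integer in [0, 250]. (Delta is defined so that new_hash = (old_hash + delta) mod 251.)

Delta formula: (val(new) - val(old)) * B^(n-1-k) mod M
  val('j') - val('i') = 10 - 9 = 1
  B^(n-1-k) = 5^4 mod 251 = 123
  Delta = 1 * 123 mod 251 = 123

Answer: 123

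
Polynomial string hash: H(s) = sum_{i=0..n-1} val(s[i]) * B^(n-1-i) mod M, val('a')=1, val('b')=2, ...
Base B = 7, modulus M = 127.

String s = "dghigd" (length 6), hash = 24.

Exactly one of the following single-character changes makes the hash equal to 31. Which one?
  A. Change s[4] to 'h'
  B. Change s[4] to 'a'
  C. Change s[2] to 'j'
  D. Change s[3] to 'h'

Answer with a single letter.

Option A: s[4]='g'->'h', delta=(8-7)*7^1 mod 127 = 7, hash=24+7 mod 127 = 31 <-- target
Option B: s[4]='g'->'a', delta=(1-7)*7^1 mod 127 = 85, hash=24+85 mod 127 = 109
Option C: s[2]='h'->'j', delta=(10-8)*7^3 mod 127 = 51, hash=24+51 mod 127 = 75
Option D: s[3]='i'->'h', delta=(8-9)*7^2 mod 127 = 78, hash=24+78 mod 127 = 102

Answer: A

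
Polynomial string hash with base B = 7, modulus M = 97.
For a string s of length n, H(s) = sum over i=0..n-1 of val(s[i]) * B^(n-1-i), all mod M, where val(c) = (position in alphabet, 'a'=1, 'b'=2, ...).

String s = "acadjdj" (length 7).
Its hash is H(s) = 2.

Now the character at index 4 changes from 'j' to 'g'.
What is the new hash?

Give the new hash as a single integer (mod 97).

Answer: 49

Derivation:
val('j') = 10, val('g') = 7
Position k = 4, exponent = n-1-k = 2
B^2 mod M = 7^2 mod 97 = 49
Delta = (7 - 10) * 49 mod 97 = 47
New hash = (2 + 47) mod 97 = 49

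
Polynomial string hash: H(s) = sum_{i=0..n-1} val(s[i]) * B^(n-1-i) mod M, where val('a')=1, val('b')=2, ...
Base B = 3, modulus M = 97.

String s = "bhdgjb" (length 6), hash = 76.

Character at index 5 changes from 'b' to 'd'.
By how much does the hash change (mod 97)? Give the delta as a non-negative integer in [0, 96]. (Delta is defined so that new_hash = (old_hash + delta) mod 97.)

Answer: 2

Derivation:
Delta formula: (val(new) - val(old)) * B^(n-1-k) mod M
  val('d') - val('b') = 4 - 2 = 2
  B^(n-1-k) = 3^0 mod 97 = 1
  Delta = 2 * 1 mod 97 = 2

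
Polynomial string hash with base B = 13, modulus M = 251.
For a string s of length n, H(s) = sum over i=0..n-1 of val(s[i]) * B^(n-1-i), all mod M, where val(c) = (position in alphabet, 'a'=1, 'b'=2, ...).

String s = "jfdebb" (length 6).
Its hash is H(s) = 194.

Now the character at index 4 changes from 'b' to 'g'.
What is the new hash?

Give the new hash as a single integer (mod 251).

Answer: 8

Derivation:
val('b') = 2, val('g') = 7
Position k = 4, exponent = n-1-k = 1
B^1 mod M = 13^1 mod 251 = 13
Delta = (7 - 2) * 13 mod 251 = 65
New hash = (194 + 65) mod 251 = 8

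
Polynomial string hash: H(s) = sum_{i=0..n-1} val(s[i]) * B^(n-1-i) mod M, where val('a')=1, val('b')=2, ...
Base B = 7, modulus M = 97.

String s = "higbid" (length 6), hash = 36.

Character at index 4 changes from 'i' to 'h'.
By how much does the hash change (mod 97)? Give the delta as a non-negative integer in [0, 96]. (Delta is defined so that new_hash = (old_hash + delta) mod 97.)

Answer: 90

Derivation:
Delta formula: (val(new) - val(old)) * B^(n-1-k) mod M
  val('h') - val('i') = 8 - 9 = -1
  B^(n-1-k) = 7^1 mod 97 = 7
  Delta = -1 * 7 mod 97 = 90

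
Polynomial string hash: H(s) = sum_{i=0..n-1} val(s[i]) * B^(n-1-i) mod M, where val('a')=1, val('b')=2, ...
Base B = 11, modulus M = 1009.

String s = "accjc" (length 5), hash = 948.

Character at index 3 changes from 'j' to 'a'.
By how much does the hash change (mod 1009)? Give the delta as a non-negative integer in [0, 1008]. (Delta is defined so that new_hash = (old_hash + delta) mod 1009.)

Answer: 910

Derivation:
Delta formula: (val(new) - val(old)) * B^(n-1-k) mod M
  val('a') - val('j') = 1 - 10 = -9
  B^(n-1-k) = 11^1 mod 1009 = 11
  Delta = -9 * 11 mod 1009 = 910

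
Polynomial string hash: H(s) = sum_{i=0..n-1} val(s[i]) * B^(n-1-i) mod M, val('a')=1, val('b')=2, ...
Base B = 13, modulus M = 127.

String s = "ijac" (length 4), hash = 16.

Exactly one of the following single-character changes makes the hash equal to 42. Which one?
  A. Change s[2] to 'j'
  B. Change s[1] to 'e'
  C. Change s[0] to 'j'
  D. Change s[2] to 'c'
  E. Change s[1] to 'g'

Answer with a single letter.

Answer: D

Derivation:
Option A: s[2]='a'->'j', delta=(10-1)*13^1 mod 127 = 117, hash=16+117 mod 127 = 6
Option B: s[1]='j'->'e', delta=(5-10)*13^2 mod 127 = 44, hash=16+44 mod 127 = 60
Option C: s[0]='i'->'j', delta=(10-9)*13^3 mod 127 = 38, hash=16+38 mod 127 = 54
Option D: s[2]='a'->'c', delta=(3-1)*13^1 mod 127 = 26, hash=16+26 mod 127 = 42 <-- target
Option E: s[1]='j'->'g', delta=(7-10)*13^2 mod 127 = 1, hash=16+1 mod 127 = 17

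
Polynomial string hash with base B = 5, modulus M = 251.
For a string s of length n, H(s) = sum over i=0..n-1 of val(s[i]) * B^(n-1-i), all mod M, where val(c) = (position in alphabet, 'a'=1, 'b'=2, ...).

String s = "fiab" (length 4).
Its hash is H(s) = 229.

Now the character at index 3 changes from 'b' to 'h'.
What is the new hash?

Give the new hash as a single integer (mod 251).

val('b') = 2, val('h') = 8
Position k = 3, exponent = n-1-k = 0
B^0 mod M = 5^0 mod 251 = 1
Delta = (8 - 2) * 1 mod 251 = 6
New hash = (229 + 6) mod 251 = 235

Answer: 235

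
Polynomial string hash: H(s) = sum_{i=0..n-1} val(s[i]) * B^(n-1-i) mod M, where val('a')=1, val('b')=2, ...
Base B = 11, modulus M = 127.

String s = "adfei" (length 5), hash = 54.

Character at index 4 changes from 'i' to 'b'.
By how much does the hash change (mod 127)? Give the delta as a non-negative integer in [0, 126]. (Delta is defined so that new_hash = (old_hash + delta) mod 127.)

Delta formula: (val(new) - val(old)) * B^(n-1-k) mod M
  val('b') - val('i') = 2 - 9 = -7
  B^(n-1-k) = 11^0 mod 127 = 1
  Delta = -7 * 1 mod 127 = 120

Answer: 120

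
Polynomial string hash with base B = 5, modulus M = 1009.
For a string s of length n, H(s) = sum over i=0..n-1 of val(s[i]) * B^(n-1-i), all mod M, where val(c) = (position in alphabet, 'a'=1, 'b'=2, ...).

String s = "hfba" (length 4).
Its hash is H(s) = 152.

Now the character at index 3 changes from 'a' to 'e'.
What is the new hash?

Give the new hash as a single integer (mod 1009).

val('a') = 1, val('e') = 5
Position k = 3, exponent = n-1-k = 0
B^0 mod M = 5^0 mod 1009 = 1
Delta = (5 - 1) * 1 mod 1009 = 4
New hash = (152 + 4) mod 1009 = 156

Answer: 156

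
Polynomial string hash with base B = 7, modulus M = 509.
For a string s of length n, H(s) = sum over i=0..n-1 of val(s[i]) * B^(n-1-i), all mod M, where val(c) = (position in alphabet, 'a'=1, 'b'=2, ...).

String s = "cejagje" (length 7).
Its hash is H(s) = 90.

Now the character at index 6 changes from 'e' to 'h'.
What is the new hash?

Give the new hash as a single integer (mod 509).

val('e') = 5, val('h') = 8
Position k = 6, exponent = n-1-k = 0
B^0 mod M = 7^0 mod 509 = 1
Delta = (8 - 5) * 1 mod 509 = 3
New hash = (90 + 3) mod 509 = 93

Answer: 93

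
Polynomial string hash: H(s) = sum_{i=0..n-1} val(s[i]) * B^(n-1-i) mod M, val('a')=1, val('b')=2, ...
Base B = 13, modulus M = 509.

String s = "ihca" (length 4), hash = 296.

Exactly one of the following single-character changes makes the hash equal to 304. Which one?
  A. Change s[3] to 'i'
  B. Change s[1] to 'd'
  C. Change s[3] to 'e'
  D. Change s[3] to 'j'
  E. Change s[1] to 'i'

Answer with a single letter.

Answer: A

Derivation:
Option A: s[3]='a'->'i', delta=(9-1)*13^0 mod 509 = 8, hash=296+8 mod 509 = 304 <-- target
Option B: s[1]='h'->'d', delta=(4-8)*13^2 mod 509 = 342, hash=296+342 mod 509 = 129
Option C: s[3]='a'->'e', delta=(5-1)*13^0 mod 509 = 4, hash=296+4 mod 509 = 300
Option D: s[3]='a'->'j', delta=(10-1)*13^0 mod 509 = 9, hash=296+9 mod 509 = 305
Option E: s[1]='h'->'i', delta=(9-8)*13^2 mod 509 = 169, hash=296+169 mod 509 = 465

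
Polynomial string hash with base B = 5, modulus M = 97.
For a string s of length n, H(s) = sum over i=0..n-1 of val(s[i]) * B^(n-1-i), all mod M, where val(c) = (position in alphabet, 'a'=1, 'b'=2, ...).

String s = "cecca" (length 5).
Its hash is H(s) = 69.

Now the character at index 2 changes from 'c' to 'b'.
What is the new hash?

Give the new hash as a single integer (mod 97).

val('c') = 3, val('b') = 2
Position k = 2, exponent = n-1-k = 2
B^2 mod M = 5^2 mod 97 = 25
Delta = (2 - 3) * 25 mod 97 = 72
New hash = (69 + 72) mod 97 = 44

Answer: 44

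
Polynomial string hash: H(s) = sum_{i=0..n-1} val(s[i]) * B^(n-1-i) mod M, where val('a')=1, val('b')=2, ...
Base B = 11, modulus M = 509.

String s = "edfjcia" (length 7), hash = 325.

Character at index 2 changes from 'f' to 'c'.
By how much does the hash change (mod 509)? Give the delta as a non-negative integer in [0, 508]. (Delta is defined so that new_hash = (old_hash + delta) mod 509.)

Answer: 360

Derivation:
Delta formula: (val(new) - val(old)) * B^(n-1-k) mod M
  val('c') - val('f') = 3 - 6 = -3
  B^(n-1-k) = 11^4 mod 509 = 389
  Delta = -3 * 389 mod 509 = 360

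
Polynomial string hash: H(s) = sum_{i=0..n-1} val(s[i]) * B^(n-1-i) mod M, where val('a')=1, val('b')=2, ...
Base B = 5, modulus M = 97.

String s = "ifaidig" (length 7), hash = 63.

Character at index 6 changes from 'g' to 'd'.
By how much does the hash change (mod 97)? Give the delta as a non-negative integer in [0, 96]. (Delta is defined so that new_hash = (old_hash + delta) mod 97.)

Delta formula: (val(new) - val(old)) * B^(n-1-k) mod M
  val('d') - val('g') = 4 - 7 = -3
  B^(n-1-k) = 5^0 mod 97 = 1
  Delta = -3 * 1 mod 97 = 94

Answer: 94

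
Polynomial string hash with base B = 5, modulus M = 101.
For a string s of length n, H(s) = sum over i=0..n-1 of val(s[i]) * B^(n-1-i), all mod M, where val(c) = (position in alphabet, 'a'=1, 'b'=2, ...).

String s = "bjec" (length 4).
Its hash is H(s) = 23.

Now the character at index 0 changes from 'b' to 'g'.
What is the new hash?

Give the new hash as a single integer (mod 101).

val('b') = 2, val('g') = 7
Position k = 0, exponent = n-1-k = 3
B^3 mod M = 5^3 mod 101 = 24
Delta = (7 - 2) * 24 mod 101 = 19
New hash = (23 + 19) mod 101 = 42

Answer: 42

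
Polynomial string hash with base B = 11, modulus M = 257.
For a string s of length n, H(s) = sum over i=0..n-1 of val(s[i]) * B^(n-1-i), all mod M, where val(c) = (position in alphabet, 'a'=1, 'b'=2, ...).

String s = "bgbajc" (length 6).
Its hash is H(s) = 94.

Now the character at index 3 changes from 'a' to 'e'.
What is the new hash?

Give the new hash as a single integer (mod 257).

Answer: 64

Derivation:
val('a') = 1, val('e') = 5
Position k = 3, exponent = n-1-k = 2
B^2 mod M = 11^2 mod 257 = 121
Delta = (5 - 1) * 121 mod 257 = 227
New hash = (94 + 227) mod 257 = 64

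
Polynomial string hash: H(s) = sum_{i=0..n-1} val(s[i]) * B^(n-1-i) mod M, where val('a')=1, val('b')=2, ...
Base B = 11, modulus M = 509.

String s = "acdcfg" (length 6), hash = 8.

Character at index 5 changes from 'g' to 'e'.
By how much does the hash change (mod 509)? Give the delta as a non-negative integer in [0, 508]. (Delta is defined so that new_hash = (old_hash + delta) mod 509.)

Delta formula: (val(new) - val(old)) * B^(n-1-k) mod M
  val('e') - val('g') = 5 - 7 = -2
  B^(n-1-k) = 11^0 mod 509 = 1
  Delta = -2 * 1 mod 509 = 507

Answer: 507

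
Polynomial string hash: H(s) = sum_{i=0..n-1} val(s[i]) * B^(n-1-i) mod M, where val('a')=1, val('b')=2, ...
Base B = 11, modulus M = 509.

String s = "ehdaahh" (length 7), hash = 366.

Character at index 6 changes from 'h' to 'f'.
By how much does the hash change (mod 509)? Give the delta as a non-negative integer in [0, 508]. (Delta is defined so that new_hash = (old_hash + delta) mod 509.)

Answer: 507

Derivation:
Delta formula: (val(new) - val(old)) * B^(n-1-k) mod M
  val('f') - val('h') = 6 - 8 = -2
  B^(n-1-k) = 11^0 mod 509 = 1
  Delta = -2 * 1 mod 509 = 507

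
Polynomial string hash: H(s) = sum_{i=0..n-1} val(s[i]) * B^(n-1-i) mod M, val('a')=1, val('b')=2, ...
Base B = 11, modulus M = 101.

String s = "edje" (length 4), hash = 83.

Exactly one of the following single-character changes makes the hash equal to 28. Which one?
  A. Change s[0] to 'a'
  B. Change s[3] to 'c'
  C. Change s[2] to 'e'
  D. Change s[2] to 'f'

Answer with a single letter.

Option A: s[0]='e'->'a', delta=(1-5)*11^3 mod 101 = 29, hash=83+29 mod 101 = 11
Option B: s[3]='e'->'c', delta=(3-5)*11^0 mod 101 = 99, hash=83+99 mod 101 = 81
Option C: s[2]='j'->'e', delta=(5-10)*11^1 mod 101 = 46, hash=83+46 mod 101 = 28 <-- target
Option D: s[2]='j'->'f', delta=(6-10)*11^1 mod 101 = 57, hash=83+57 mod 101 = 39

Answer: C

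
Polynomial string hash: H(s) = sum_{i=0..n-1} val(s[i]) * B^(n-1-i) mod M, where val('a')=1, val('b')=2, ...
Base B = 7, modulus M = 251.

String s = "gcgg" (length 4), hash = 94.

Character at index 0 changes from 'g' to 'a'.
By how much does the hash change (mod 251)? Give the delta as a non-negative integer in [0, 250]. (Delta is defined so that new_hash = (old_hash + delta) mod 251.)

Answer: 201

Derivation:
Delta formula: (val(new) - val(old)) * B^(n-1-k) mod M
  val('a') - val('g') = 1 - 7 = -6
  B^(n-1-k) = 7^3 mod 251 = 92
  Delta = -6 * 92 mod 251 = 201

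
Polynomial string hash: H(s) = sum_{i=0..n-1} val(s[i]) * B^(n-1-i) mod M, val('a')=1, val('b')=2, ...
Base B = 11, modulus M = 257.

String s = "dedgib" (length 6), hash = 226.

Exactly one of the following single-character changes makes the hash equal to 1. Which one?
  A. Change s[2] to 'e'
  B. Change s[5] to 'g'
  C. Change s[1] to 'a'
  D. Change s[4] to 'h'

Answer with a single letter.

Answer: C

Derivation:
Option A: s[2]='d'->'e', delta=(5-4)*11^3 mod 257 = 46, hash=226+46 mod 257 = 15
Option B: s[5]='b'->'g', delta=(7-2)*11^0 mod 257 = 5, hash=226+5 mod 257 = 231
Option C: s[1]='e'->'a', delta=(1-5)*11^4 mod 257 = 32, hash=226+32 mod 257 = 1 <-- target
Option D: s[4]='i'->'h', delta=(8-9)*11^1 mod 257 = 246, hash=226+246 mod 257 = 215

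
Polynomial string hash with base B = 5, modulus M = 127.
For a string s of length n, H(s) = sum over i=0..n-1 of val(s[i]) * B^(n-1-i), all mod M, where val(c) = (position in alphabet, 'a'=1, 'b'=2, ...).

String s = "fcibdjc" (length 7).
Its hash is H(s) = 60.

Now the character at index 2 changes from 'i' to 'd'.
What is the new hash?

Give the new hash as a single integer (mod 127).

Answer: 110

Derivation:
val('i') = 9, val('d') = 4
Position k = 2, exponent = n-1-k = 4
B^4 mod M = 5^4 mod 127 = 117
Delta = (4 - 9) * 117 mod 127 = 50
New hash = (60 + 50) mod 127 = 110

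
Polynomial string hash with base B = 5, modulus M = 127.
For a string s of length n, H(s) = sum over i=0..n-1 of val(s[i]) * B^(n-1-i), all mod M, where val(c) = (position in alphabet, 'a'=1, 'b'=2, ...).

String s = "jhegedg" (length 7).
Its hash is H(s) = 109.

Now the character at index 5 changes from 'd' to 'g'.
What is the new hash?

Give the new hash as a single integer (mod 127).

Answer: 124

Derivation:
val('d') = 4, val('g') = 7
Position k = 5, exponent = n-1-k = 1
B^1 mod M = 5^1 mod 127 = 5
Delta = (7 - 4) * 5 mod 127 = 15
New hash = (109 + 15) mod 127 = 124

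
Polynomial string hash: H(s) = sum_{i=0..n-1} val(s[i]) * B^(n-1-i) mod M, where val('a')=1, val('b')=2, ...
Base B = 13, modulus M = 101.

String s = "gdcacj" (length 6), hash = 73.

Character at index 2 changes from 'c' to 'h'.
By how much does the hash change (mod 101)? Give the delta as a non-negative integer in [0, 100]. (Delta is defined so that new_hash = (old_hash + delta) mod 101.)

Answer: 77

Derivation:
Delta formula: (val(new) - val(old)) * B^(n-1-k) mod M
  val('h') - val('c') = 8 - 3 = 5
  B^(n-1-k) = 13^3 mod 101 = 76
  Delta = 5 * 76 mod 101 = 77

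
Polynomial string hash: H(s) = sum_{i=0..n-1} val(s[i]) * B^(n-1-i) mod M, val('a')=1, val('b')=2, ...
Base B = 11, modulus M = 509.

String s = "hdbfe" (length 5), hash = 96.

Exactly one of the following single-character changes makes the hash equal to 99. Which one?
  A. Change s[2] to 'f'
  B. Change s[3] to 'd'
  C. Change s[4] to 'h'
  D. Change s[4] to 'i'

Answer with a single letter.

Answer: C

Derivation:
Option A: s[2]='b'->'f', delta=(6-2)*11^2 mod 509 = 484, hash=96+484 mod 509 = 71
Option B: s[3]='f'->'d', delta=(4-6)*11^1 mod 509 = 487, hash=96+487 mod 509 = 74
Option C: s[4]='e'->'h', delta=(8-5)*11^0 mod 509 = 3, hash=96+3 mod 509 = 99 <-- target
Option D: s[4]='e'->'i', delta=(9-5)*11^0 mod 509 = 4, hash=96+4 mod 509 = 100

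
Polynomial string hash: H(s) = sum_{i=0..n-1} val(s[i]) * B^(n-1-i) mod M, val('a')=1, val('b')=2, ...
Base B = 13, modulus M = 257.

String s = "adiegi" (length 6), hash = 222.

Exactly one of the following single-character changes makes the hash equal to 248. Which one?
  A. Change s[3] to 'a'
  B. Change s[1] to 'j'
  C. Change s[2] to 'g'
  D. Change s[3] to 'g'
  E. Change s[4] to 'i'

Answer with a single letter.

Answer: E

Derivation:
Option A: s[3]='e'->'a', delta=(1-5)*13^2 mod 257 = 95, hash=222+95 mod 257 = 60
Option B: s[1]='d'->'j', delta=(10-4)*13^4 mod 257 = 204, hash=222+204 mod 257 = 169
Option C: s[2]='i'->'g', delta=(7-9)*13^3 mod 257 = 232, hash=222+232 mod 257 = 197
Option D: s[3]='e'->'g', delta=(7-5)*13^2 mod 257 = 81, hash=222+81 mod 257 = 46
Option E: s[4]='g'->'i', delta=(9-7)*13^1 mod 257 = 26, hash=222+26 mod 257 = 248 <-- target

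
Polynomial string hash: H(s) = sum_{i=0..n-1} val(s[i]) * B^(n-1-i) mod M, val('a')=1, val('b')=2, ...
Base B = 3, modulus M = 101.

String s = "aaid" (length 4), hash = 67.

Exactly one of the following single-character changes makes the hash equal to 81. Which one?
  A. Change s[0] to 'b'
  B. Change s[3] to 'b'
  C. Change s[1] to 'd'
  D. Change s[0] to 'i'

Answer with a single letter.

Option A: s[0]='a'->'b', delta=(2-1)*3^3 mod 101 = 27, hash=67+27 mod 101 = 94
Option B: s[3]='d'->'b', delta=(2-4)*3^0 mod 101 = 99, hash=67+99 mod 101 = 65
Option C: s[1]='a'->'d', delta=(4-1)*3^2 mod 101 = 27, hash=67+27 mod 101 = 94
Option D: s[0]='a'->'i', delta=(9-1)*3^3 mod 101 = 14, hash=67+14 mod 101 = 81 <-- target

Answer: D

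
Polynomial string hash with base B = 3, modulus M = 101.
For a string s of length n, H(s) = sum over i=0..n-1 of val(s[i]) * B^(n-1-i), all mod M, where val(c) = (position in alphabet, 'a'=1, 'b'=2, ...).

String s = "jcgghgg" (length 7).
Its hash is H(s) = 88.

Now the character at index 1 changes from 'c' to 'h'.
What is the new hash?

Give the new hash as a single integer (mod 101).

val('c') = 3, val('h') = 8
Position k = 1, exponent = n-1-k = 5
B^5 mod M = 3^5 mod 101 = 41
Delta = (8 - 3) * 41 mod 101 = 3
New hash = (88 + 3) mod 101 = 91

Answer: 91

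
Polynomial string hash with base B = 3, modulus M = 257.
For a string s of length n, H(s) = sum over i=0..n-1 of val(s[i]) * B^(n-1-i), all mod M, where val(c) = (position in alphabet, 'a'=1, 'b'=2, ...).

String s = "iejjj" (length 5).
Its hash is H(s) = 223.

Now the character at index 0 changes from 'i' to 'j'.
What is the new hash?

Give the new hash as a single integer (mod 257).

val('i') = 9, val('j') = 10
Position k = 0, exponent = n-1-k = 4
B^4 mod M = 3^4 mod 257 = 81
Delta = (10 - 9) * 81 mod 257 = 81
New hash = (223 + 81) mod 257 = 47

Answer: 47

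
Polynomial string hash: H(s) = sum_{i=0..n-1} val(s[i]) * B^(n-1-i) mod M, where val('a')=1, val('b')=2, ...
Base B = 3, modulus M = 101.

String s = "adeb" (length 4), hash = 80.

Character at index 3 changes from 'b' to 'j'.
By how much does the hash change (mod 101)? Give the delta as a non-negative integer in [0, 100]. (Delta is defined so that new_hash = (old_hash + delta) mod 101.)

Answer: 8

Derivation:
Delta formula: (val(new) - val(old)) * B^(n-1-k) mod M
  val('j') - val('b') = 10 - 2 = 8
  B^(n-1-k) = 3^0 mod 101 = 1
  Delta = 8 * 1 mod 101 = 8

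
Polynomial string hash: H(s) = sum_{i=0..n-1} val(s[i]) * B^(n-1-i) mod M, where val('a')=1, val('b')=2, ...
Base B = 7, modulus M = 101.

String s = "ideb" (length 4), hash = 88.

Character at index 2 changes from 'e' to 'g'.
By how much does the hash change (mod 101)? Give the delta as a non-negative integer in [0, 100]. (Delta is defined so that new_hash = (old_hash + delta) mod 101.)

Answer: 14

Derivation:
Delta formula: (val(new) - val(old)) * B^(n-1-k) mod M
  val('g') - val('e') = 7 - 5 = 2
  B^(n-1-k) = 7^1 mod 101 = 7
  Delta = 2 * 7 mod 101 = 14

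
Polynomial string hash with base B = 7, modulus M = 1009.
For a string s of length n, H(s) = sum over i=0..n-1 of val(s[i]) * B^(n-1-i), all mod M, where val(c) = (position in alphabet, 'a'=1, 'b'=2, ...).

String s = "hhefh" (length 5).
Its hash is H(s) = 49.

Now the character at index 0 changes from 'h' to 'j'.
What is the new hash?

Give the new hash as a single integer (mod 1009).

val('h') = 8, val('j') = 10
Position k = 0, exponent = n-1-k = 4
B^4 mod M = 7^4 mod 1009 = 383
Delta = (10 - 8) * 383 mod 1009 = 766
New hash = (49 + 766) mod 1009 = 815

Answer: 815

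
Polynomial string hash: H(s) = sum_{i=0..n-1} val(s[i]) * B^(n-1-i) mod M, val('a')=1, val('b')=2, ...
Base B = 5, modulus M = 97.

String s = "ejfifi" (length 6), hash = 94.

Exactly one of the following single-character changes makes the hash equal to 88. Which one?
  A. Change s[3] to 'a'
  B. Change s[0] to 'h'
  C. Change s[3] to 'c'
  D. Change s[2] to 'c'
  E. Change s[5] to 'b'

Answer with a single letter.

Answer: A

Derivation:
Option A: s[3]='i'->'a', delta=(1-9)*5^2 mod 97 = 91, hash=94+91 mod 97 = 88 <-- target
Option B: s[0]='e'->'h', delta=(8-5)*5^5 mod 97 = 63, hash=94+63 mod 97 = 60
Option C: s[3]='i'->'c', delta=(3-9)*5^2 mod 97 = 44, hash=94+44 mod 97 = 41
Option D: s[2]='f'->'c', delta=(3-6)*5^3 mod 97 = 13, hash=94+13 mod 97 = 10
Option E: s[5]='i'->'b', delta=(2-9)*5^0 mod 97 = 90, hash=94+90 mod 97 = 87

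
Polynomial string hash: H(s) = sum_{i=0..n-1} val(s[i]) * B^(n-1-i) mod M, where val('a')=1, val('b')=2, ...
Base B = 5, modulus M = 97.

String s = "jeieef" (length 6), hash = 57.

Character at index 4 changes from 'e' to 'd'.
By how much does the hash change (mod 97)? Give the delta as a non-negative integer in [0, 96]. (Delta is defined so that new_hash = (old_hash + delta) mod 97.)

Delta formula: (val(new) - val(old)) * B^(n-1-k) mod M
  val('d') - val('e') = 4 - 5 = -1
  B^(n-1-k) = 5^1 mod 97 = 5
  Delta = -1 * 5 mod 97 = 92

Answer: 92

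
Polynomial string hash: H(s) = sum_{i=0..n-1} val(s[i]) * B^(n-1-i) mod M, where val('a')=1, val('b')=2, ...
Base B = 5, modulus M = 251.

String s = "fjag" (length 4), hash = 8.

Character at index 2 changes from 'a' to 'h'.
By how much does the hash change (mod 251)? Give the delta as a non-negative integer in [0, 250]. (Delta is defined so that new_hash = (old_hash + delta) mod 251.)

Delta formula: (val(new) - val(old)) * B^(n-1-k) mod M
  val('h') - val('a') = 8 - 1 = 7
  B^(n-1-k) = 5^1 mod 251 = 5
  Delta = 7 * 5 mod 251 = 35

Answer: 35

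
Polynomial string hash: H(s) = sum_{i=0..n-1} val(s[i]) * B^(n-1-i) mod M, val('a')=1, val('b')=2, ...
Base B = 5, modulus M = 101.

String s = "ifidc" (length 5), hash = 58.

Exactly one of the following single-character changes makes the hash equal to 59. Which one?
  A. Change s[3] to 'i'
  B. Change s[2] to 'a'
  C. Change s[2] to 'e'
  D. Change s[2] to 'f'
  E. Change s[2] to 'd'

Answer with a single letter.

Answer: C

Derivation:
Option A: s[3]='d'->'i', delta=(9-4)*5^1 mod 101 = 25, hash=58+25 mod 101 = 83
Option B: s[2]='i'->'a', delta=(1-9)*5^2 mod 101 = 2, hash=58+2 mod 101 = 60
Option C: s[2]='i'->'e', delta=(5-9)*5^2 mod 101 = 1, hash=58+1 mod 101 = 59 <-- target
Option D: s[2]='i'->'f', delta=(6-9)*5^2 mod 101 = 26, hash=58+26 mod 101 = 84
Option E: s[2]='i'->'d', delta=(4-9)*5^2 mod 101 = 77, hash=58+77 mod 101 = 34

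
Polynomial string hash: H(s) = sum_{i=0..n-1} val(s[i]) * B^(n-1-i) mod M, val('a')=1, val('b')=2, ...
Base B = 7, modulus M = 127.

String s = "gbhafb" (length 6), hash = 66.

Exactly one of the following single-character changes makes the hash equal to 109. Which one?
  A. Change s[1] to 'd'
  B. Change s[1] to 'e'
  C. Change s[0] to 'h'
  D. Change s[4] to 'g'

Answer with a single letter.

Option A: s[1]='b'->'d', delta=(4-2)*7^4 mod 127 = 103, hash=66+103 mod 127 = 42
Option B: s[1]='b'->'e', delta=(5-2)*7^4 mod 127 = 91, hash=66+91 mod 127 = 30
Option C: s[0]='g'->'h', delta=(8-7)*7^5 mod 127 = 43, hash=66+43 mod 127 = 109 <-- target
Option D: s[4]='f'->'g', delta=(7-6)*7^1 mod 127 = 7, hash=66+7 mod 127 = 73

Answer: C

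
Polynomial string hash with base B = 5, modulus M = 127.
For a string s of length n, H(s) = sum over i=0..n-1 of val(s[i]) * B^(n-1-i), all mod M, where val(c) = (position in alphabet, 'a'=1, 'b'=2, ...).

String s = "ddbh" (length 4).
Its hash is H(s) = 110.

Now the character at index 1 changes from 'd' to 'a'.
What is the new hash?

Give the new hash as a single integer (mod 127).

Answer: 35

Derivation:
val('d') = 4, val('a') = 1
Position k = 1, exponent = n-1-k = 2
B^2 mod M = 5^2 mod 127 = 25
Delta = (1 - 4) * 25 mod 127 = 52
New hash = (110 + 52) mod 127 = 35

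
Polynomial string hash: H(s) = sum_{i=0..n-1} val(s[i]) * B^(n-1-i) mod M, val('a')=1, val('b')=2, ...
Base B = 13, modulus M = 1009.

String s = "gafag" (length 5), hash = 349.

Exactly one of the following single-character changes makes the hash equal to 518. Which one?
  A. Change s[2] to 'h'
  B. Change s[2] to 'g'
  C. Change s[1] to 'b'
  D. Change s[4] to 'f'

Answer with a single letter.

Option A: s[2]='f'->'h', delta=(8-6)*13^2 mod 1009 = 338, hash=349+338 mod 1009 = 687
Option B: s[2]='f'->'g', delta=(7-6)*13^2 mod 1009 = 169, hash=349+169 mod 1009 = 518 <-- target
Option C: s[1]='a'->'b', delta=(2-1)*13^3 mod 1009 = 179, hash=349+179 mod 1009 = 528
Option D: s[4]='g'->'f', delta=(6-7)*13^0 mod 1009 = 1008, hash=349+1008 mod 1009 = 348

Answer: B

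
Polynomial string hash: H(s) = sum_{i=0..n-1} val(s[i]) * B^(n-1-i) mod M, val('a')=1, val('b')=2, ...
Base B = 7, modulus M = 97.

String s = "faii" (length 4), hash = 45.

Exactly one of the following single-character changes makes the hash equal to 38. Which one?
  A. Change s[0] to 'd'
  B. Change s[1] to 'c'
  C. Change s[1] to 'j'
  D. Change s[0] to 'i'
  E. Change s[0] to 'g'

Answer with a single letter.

Answer: A

Derivation:
Option A: s[0]='f'->'d', delta=(4-6)*7^3 mod 97 = 90, hash=45+90 mod 97 = 38 <-- target
Option B: s[1]='a'->'c', delta=(3-1)*7^2 mod 97 = 1, hash=45+1 mod 97 = 46
Option C: s[1]='a'->'j', delta=(10-1)*7^2 mod 97 = 53, hash=45+53 mod 97 = 1
Option D: s[0]='f'->'i', delta=(9-6)*7^3 mod 97 = 59, hash=45+59 mod 97 = 7
Option E: s[0]='f'->'g', delta=(7-6)*7^3 mod 97 = 52, hash=45+52 mod 97 = 0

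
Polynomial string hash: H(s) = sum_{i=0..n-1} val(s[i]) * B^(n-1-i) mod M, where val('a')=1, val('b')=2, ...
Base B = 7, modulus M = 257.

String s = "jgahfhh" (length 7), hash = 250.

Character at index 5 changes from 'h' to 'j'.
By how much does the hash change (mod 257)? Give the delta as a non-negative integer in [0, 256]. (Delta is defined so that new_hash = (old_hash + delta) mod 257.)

Delta formula: (val(new) - val(old)) * B^(n-1-k) mod M
  val('j') - val('h') = 10 - 8 = 2
  B^(n-1-k) = 7^1 mod 257 = 7
  Delta = 2 * 7 mod 257 = 14

Answer: 14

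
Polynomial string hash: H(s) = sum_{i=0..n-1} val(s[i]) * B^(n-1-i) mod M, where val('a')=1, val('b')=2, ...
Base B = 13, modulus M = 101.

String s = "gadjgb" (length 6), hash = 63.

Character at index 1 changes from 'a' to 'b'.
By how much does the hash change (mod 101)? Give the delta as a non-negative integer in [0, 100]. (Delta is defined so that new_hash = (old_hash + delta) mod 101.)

Delta formula: (val(new) - val(old)) * B^(n-1-k) mod M
  val('b') - val('a') = 2 - 1 = 1
  B^(n-1-k) = 13^4 mod 101 = 79
  Delta = 1 * 79 mod 101 = 79

Answer: 79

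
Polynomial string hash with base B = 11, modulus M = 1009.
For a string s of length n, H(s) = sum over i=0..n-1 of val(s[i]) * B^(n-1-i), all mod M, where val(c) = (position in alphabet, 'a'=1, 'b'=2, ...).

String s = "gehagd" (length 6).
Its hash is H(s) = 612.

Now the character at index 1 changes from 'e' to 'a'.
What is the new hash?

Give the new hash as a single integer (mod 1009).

Answer: 570

Derivation:
val('e') = 5, val('a') = 1
Position k = 1, exponent = n-1-k = 4
B^4 mod M = 11^4 mod 1009 = 515
Delta = (1 - 5) * 515 mod 1009 = 967
New hash = (612 + 967) mod 1009 = 570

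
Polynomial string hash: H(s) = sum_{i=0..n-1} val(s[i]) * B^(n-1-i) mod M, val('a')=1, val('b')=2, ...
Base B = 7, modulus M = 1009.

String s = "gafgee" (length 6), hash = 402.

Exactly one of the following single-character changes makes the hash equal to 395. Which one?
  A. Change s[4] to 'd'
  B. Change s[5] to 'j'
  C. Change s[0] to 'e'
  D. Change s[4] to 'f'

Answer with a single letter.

Answer: A

Derivation:
Option A: s[4]='e'->'d', delta=(4-5)*7^1 mod 1009 = 1002, hash=402+1002 mod 1009 = 395 <-- target
Option B: s[5]='e'->'j', delta=(10-5)*7^0 mod 1009 = 5, hash=402+5 mod 1009 = 407
Option C: s[0]='g'->'e', delta=(5-7)*7^5 mod 1009 = 692, hash=402+692 mod 1009 = 85
Option D: s[4]='e'->'f', delta=(6-5)*7^1 mod 1009 = 7, hash=402+7 mod 1009 = 409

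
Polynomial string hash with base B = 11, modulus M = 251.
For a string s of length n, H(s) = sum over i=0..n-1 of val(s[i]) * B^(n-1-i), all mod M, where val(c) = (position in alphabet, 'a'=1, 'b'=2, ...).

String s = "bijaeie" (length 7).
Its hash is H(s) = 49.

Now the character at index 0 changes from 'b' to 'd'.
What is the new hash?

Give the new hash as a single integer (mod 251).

val('b') = 2, val('d') = 4
Position k = 0, exponent = n-1-k = 6
B^6 mod M = 11^6 mod 251 = 3
Delta = (4 - 2) * 3 mod 251 = 6
New hash = (49 + 6) mod 251 = 55

Answer: 55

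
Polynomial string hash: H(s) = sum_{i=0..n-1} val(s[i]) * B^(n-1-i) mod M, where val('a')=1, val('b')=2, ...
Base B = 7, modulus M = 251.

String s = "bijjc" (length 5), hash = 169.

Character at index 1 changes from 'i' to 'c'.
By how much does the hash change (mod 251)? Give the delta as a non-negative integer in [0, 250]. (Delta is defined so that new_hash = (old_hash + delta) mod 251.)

Answer: 201

Derivation:
Delta formula: (val(new) - val(old)) * B^(n-1-k) mod M
  val('c') - val('i') = 3 - 9 = -6
  B^(n-1-k) = 7^3 mod 251 = 92
  Delta = -6 * 92 mod 251 = 201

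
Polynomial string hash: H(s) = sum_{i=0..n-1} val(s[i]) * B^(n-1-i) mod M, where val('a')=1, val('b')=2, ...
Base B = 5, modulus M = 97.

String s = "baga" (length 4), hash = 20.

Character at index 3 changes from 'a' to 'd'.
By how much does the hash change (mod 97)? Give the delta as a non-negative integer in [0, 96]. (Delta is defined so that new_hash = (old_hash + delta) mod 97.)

Delta formula: (val(new) - val(old)) * B^(n-1-k) mod M
  val('d') - val('a') = 4 - 1 = 3
  B^(n-1-k) = 5^0 mod 97 = 1
  Delta = 3 * 1 mod 97 = 3

Answer: 3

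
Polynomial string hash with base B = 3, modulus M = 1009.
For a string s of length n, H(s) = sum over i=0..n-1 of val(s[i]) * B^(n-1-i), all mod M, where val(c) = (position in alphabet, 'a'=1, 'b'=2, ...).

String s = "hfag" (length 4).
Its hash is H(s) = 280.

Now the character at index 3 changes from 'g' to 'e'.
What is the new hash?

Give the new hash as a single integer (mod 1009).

val('g') = 7, val('e') = 5
Position k = 3, exponent = n-1-k = 0
B^0 mod M = 3^0 mod 1009 = 1
Delta = (5 - 7) * 1 mod 1009 = 1007
New hash = (280 + 1007) mod 1009 = 278

Answer: 278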